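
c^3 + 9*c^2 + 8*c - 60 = (c - 2)*(c + 5)*(c + 6)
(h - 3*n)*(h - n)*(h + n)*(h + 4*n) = h^4 + h^3*n - 13*h^2*n^2 - h*n^3 + 12*n^4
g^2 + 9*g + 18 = (g + 3)*(g + 6)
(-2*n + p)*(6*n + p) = -12*n^2 + 4*n*p + p^2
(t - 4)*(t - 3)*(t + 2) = t^3 - 5*t^2 - 2*t + 24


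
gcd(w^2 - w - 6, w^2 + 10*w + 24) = 1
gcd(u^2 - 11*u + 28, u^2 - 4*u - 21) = u - 7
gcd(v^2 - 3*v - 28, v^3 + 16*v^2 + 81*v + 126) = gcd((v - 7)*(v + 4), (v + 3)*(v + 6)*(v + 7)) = 1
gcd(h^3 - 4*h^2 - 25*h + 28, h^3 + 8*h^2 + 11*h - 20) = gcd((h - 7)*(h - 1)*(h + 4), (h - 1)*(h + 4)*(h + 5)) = h^2 + 3*h - 4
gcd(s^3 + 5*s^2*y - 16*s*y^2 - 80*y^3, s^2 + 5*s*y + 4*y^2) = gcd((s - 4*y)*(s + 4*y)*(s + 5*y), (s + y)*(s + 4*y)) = s + 4*y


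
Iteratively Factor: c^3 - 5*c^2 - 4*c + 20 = (c + 2)*(c^2 - 7*c + 10) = (c - 2)*(c + 2)*(c - 5)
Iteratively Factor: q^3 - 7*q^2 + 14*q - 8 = (q - 4)*(q^2 - 3*q + 2) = (q - 4)*(q - 1)*(q - 2)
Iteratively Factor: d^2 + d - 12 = (d - 3)*(d + 4)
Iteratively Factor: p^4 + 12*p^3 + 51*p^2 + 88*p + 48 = (p + 3)*(p^3 + 9*p^2 + 24*p + 16) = (p + 3)*(p + 4)*(p^2 + 5*p + 4) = (p + 1)*(p + 3)*(p + 4)*(p + 4)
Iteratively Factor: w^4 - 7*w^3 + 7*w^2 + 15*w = (w + 1)*(w^3 - 8*w^2 + 15*w) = (w - 3)*(w + 1)*(w^2 - 5*w) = (w - 5)*(w - 3)*(w + 1)*(w)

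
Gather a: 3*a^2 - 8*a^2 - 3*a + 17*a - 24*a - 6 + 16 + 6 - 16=-5*a^2 - 10*a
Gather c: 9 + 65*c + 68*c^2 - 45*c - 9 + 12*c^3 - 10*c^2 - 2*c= 12*c^3 + 58*c^2 + 18*c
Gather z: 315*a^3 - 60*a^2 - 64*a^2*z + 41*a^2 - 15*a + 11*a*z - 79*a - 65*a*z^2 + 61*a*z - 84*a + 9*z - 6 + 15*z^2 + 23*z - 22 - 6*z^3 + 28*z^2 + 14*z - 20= 315*a^3 - 19*a^2 - 178*a - 6*z^3 + z^2*(43 - 65*a) + z*(-64*a^2 + 72*a + 46) - 48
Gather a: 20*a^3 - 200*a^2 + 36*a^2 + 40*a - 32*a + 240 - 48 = 20*a^3 - 164*a^2 + 8*a + 192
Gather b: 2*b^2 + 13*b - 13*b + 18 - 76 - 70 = 2*b^2 - 128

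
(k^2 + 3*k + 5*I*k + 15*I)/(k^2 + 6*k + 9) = (k + 5*I)/(k + 3)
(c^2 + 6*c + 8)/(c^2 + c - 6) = (c^2 + 6*c + 8)/(c^2 + c - 6)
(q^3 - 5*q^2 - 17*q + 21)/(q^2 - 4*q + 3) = (q^2 - 4*q - 21)/(q - 3)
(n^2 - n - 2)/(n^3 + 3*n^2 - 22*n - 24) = (n - 2)/(n^2 + 2*n - 24)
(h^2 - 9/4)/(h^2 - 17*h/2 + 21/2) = (h + 3/2)/(h - 7)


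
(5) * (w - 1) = 5*w - 5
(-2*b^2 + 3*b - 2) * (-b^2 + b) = 2*b^4 - 5*b^3 + 5*b^2 - 2*b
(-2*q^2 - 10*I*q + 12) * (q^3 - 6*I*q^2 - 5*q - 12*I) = -2*q^5 + 2*I*q^4 - 38*q^3 + 2*I*q^2 - 180*q - 144*I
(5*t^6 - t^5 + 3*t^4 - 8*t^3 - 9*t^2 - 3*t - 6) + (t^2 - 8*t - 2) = 5*t^6 - t^5 + 3*t^4 - 8*t^3 - 8*t^2 - 11*t - 8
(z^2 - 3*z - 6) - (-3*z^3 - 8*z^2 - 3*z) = 3*z^3 + 9*z^2 - 6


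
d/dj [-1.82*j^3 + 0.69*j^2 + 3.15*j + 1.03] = -5.46*j^2 + 1.38*j + 3.15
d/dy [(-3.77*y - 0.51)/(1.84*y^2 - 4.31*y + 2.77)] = (6.9368*y^2 + 1.8768*y - 12.641)/(3.3856*y^4 - 15.8608*y^3 + 28.7697*y^2 - 23.8774*y + 7.6729)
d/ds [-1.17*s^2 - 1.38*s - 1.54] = -2.34*s - 1.38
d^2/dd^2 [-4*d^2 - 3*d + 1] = -8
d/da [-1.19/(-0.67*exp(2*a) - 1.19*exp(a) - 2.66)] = (-1.5946*exp(a) - 1.4161)*exp(a)/(0.67*exp(2*a) + 1.19*exp(a) + 2.66)^2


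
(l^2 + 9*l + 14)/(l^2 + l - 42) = (l + 2)/(l - 6)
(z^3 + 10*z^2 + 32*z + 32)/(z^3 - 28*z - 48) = (z + 4)/(z - 6)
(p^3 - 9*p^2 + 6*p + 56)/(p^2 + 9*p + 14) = (p^2 - 11*p + 28)/(p + 7)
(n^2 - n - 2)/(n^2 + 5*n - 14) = (n + 1)/(n + 7)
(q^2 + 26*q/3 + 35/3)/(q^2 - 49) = (q + 5/3)/(q - 7)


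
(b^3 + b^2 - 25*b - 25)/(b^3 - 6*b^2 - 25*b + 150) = (b + 1)/(b - 6)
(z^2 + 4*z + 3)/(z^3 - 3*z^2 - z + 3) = (z + 3)/(z^2 - 4*z + 3)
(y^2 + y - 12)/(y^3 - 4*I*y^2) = (y^2 + y - 12)/(y^2*(y - 4*I))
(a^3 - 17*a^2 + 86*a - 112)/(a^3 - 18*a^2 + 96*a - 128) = (a - 7)/(a - 8)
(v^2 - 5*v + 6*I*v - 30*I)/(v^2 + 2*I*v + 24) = (v - 5)/(v - 4*I)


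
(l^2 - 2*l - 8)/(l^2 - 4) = (l - 4)/(l - 2)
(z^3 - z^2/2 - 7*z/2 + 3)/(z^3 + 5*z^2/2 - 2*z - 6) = (z - 1)/(z + 2)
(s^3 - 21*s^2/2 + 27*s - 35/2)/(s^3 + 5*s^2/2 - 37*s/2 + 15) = (s - 7)/(s + 6)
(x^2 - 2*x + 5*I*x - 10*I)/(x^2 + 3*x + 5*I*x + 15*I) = (x - 2)/(x + 3)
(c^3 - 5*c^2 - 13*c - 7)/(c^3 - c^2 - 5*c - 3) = (c - 7)/(c - 3)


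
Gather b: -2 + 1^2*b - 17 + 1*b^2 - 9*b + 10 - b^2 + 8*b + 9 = 0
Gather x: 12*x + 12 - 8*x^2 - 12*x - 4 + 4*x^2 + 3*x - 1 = -4*x^2 + 3*x + 7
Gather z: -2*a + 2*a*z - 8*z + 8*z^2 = -2*a + 8*z^2 + z*(2*a - 8)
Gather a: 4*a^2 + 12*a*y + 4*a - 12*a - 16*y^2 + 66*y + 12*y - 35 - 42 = 4*a^2 + a*(12*y - 8) - 16*y^2 + 78*y - 77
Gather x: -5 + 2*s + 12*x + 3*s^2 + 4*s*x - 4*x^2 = 3*s^2 + 2*s - 4*x^2 + x*(4*s + 12) - 5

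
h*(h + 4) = h^2 + 4*h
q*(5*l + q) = 5*l*q + q^2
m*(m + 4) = m^2 + 4*m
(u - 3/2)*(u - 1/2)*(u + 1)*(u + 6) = u^4 + 5*u^3 - 29*u^2/4 - 27*u/4 + 9/2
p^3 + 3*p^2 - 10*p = p*(p - 2)*(p + 5)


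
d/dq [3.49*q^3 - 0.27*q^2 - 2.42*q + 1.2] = 10.47*q^2 - 0.54*q - 2.42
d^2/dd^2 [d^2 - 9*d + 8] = 2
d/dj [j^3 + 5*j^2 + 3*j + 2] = 3*j^2 + 10*j + 3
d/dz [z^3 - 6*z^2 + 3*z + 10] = 3*z^2 - 12*z + 3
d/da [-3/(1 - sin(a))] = -3*cos(a)/(sin(a) - 1)^2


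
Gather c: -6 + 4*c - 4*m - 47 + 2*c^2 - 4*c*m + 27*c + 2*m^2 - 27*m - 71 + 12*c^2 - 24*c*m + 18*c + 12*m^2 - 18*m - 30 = 14*c^2 + c*(49 - 28*m) + 14*m^2 - 49*m - 154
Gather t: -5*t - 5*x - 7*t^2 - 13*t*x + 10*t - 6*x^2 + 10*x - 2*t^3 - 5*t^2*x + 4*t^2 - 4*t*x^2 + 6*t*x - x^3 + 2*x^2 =-2*t^3 + t^2*(-5*x - 3) + t*(-4*x^2 - 7*x + 5) - x^3 - 4*x^2 + 5*x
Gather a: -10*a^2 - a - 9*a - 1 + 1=-10*a^2 - 10*a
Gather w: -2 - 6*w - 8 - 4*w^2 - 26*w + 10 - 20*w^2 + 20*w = -24*w^2 - 12*w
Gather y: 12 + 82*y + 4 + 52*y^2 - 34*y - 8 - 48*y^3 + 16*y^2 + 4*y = -48*y^3 + 68*y^2 + 52*y + 8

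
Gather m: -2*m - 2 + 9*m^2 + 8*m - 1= 9*m^2 + 6*m - 3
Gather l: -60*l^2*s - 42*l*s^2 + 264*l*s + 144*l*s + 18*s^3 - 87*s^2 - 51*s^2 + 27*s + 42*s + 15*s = -60*l^2*s + l*(-42*s^2 + 408*s) + 18*s^3 - 138*s^2 + 84*s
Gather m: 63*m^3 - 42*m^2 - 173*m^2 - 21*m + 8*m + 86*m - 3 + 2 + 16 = 63*m^3 - 215*m^2 + 73*m + 15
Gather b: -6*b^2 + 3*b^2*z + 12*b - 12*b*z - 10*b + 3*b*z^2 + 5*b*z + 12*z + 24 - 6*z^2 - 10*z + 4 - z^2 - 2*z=b^2*(3*z - 6) + b*(3*z^2 - 7*z + 2) - 7*z^2 + 28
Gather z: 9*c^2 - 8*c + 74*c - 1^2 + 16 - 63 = 9*c^2 + 66*c - 48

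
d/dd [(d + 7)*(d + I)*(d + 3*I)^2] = 4*d^3 + d^2*(21 + 21*I) + d*(-30 + 98*I) - 105 - 9*I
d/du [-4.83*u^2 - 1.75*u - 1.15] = -9.66*u - 1.75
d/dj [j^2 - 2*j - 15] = 2*j - 2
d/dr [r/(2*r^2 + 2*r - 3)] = (-2*r^2 - 3)/(4*r^4 + 8*r^3 - 8*r^2 - 12*r + 9)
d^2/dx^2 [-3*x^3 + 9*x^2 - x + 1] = 18 - 18*x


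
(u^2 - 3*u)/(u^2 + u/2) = 2*(u - 3)/(2*u + 1)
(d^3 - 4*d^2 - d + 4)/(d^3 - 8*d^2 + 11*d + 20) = (d - 1)/(d - 5)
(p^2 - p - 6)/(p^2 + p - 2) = (p - 3)/(p - 1)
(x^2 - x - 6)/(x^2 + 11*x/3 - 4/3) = 3*(x^2 - x - 6)/(3*x^2 + 11*x - 4)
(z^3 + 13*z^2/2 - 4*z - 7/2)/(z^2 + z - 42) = (2*z^2 - z - 1)/(2*(z - 6))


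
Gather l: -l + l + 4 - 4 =0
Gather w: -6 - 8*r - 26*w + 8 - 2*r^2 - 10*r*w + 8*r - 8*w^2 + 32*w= -2*r^2 - 8*w^2 + w*(6 - 10*r) + 2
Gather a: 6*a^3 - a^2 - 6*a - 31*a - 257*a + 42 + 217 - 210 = 6*a^3 - a^2 - 294*a + 49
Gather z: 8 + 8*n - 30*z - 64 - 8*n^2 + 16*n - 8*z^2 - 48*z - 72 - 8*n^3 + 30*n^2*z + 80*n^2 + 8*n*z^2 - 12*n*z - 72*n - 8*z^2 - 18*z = -8*n^3 + 72*n^2 - 48*n + z^2*(8*n - 16) + z*(30*n^2 - 12*n - 96) - 128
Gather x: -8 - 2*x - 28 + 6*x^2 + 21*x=6*x^2 + 19*x - 36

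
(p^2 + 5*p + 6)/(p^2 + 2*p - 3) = (p + 2)/(p - 1)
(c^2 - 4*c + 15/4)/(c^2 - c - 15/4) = (2*c - 3)/(2*c + 3)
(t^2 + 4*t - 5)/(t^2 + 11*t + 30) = (t - 1)/(t + 6)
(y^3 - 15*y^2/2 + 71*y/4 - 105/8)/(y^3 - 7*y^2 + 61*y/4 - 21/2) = (y - 5/2)/(y - 2)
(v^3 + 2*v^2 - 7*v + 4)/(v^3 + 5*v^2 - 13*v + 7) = (v + 4)/(v + 7)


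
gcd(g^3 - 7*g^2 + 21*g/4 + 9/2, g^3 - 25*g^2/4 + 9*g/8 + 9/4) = g^2 - 11*g/2 - 3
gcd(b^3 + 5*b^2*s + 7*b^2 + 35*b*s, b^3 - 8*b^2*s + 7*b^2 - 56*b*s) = b^2 + 7*b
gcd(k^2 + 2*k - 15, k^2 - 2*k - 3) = k - 3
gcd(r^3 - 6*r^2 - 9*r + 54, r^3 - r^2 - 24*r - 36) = r^2 - 3*r - 18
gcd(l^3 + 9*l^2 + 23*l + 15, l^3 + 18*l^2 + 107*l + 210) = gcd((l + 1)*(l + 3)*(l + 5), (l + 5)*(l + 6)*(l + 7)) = l + 5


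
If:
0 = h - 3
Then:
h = 3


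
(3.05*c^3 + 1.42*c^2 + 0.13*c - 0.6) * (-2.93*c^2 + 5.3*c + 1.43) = -8.9365*c^5 + 12.0044*c^4 + 11.5066*c^3 + 4.4776*c^2 - 2.9941*c - 0.858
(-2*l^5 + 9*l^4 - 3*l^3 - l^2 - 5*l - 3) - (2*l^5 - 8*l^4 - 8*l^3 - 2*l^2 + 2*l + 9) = -4*l^5 + 17*l^4 + 5*l^3 + l^2 - 7*l - 12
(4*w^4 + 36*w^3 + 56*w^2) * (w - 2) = 4*w^5 + 28*w^4 - 16*w^3 - 112*w^2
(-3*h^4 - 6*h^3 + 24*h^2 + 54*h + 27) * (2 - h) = 3*h^5 - 36*h^3 - 6*h^2 + 81*h + 54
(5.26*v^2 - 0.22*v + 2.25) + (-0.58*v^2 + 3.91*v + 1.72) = 4.68*v^2 + 3.69*v + 3.97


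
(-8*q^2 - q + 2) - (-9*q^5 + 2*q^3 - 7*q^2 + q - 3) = 9*q^5 - 2*q^3 - q^2 - 2*q + 5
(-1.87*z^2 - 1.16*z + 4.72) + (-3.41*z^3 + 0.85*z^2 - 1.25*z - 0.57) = -3.41*z^3 - 1.02*z^2 - 2.41*z + 4.15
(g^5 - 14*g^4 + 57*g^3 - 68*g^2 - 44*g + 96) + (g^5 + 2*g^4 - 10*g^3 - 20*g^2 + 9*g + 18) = 2*g^5 - 12*g^4 + 47*g^3 - 88*g^2 - 35*g + 114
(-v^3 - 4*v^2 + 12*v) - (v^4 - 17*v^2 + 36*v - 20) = -v^4 - v^3 + 13*v^2 - 24*v + 20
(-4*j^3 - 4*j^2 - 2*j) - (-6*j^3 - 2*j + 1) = 2*j^3 - 4*j^2 - 1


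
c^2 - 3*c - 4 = (c - 4)*(c + 1)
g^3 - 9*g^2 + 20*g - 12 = (g - 6)*(g - 2)*(g - 1)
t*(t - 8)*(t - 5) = t^3 - 13*t^2 + 40*t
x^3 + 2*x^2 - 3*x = x*(x - 1)*(x + 3)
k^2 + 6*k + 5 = (k + 1)*(k + 5)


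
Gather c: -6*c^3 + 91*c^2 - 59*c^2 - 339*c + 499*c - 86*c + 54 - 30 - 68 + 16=-6*c^3 + 32*c^2 + 74*c - 28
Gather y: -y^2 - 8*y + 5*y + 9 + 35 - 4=-y^2 - 3*y + 40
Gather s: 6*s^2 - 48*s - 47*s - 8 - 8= 6*s^2 - 95*s - 16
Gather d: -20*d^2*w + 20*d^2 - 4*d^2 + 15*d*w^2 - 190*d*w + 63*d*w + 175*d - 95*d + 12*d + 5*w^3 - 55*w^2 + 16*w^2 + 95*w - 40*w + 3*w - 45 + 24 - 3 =d^2*(16 - 20*w) + d*(15*w^2 - 127*w + 92) + 5*w^3 - 39*w^2 + 58*w - 24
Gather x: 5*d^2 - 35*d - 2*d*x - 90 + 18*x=5*d^2 - 35*d + x*(18 - 2*d) - 90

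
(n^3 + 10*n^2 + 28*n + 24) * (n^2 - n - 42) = n^5 + 9*n^4 - 24*n^3 - 424*n^2 - 1200*n - 1008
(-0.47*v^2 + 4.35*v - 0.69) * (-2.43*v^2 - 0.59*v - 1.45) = 1.1421*v^4 - 10.2932*v^3 - 0.208299999999999*v^2 - 5.9004*v + 1.0005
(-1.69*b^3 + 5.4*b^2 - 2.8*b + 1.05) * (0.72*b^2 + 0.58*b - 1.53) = -1.2168*b^5 + 2.9078*b^4 + 3.7017*b^3 - 9.13*b^2 + 4.893*b - 1.6065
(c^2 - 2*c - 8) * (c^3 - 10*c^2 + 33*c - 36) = c^5 - 12*c^4 + 45*c^3 - 22*c^2 - 192*c + 288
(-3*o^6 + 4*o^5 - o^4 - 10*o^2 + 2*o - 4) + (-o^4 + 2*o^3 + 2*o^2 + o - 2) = -3*o^6 + 4*o^5 - 2*o^4 + 2*o^3 - 8*o^2 + 3*o - 6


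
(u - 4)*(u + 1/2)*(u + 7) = u^3 + 7*u^2/2 - 53*u/2 - 14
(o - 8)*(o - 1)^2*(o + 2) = o^4 - 8*o^3 - 3*o^2 + 26*o - 16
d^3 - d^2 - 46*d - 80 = (d - 8)*(d + 2)*(d + 5)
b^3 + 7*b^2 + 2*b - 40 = (b - 2)*(b + 4)*(b + 5)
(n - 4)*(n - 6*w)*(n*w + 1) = n^3*w - 6*n^2*w^2 - 4*n^2*w + n^2 + 24*n*w^2 - 6*n*w - 4*n + 24*w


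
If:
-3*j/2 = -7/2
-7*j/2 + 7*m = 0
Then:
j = 7/3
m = 7/6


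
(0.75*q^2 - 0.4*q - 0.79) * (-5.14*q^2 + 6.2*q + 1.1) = -3.855*q^4 + 6.706*q^3 + 2.4056*q^2 - 5.338*q - 0.869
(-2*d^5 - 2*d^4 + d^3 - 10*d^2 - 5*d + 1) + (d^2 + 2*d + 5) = -2*d^5 - 2*d^4 + d^3 - 9*d^2 - 3*d + 6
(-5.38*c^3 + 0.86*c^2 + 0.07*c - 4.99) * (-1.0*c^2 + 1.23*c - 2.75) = 5.38*c^5 - 7.4774*c^4 + 15.7828*c^3 + 2.7111*c^2 - 6.3302*c + 13.7225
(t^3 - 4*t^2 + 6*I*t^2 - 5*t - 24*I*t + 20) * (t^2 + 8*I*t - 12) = t^5 - 4*t^4 + 14*I*t^4 - 65*t^3 - 56*I*t^3 + 260*t^2 - 112*I*t^2 + 60*t + 448*I*t - 240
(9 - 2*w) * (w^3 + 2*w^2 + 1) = -2*w^4 + 5*w^3 + 18*w^2 - 2*w + 9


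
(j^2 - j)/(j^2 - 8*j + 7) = j/(j - 7)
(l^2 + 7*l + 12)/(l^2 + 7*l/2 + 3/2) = 2*(l + 4)/(2*l + 1)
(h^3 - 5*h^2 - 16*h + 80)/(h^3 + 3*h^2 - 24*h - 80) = (h - 4)/(h + 4)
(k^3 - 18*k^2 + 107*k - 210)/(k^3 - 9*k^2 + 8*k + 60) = (k - 7)/(k + 2)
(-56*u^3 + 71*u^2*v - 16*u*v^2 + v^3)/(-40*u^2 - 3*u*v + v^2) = (7*u^2 - 8*u*v + v^2)/(5*u + v)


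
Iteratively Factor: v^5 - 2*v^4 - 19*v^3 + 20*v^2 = (v)*(v^4 - 2*v^3 - 19*v^2 + 20*v) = v*(v - 5)*(v^3 + 3*v^2 - 4*v) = v*(v - 5)*(v - 1)*(v^2 + 4*v) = v^2*(v - 5)*(v - 1)*(v + 4)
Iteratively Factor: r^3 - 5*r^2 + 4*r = (r - 4)*(r^2 - r) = r*(r - 4)*(r - 1)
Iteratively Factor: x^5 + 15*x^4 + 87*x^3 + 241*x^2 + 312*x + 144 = (x + 3)*(x^4 + 12*x^3 + 51*x^2 + 88*x + 48) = (x + 1)*(x + 3)*(x^3 + 11*x^2 + 40*x + 48) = (x + 1)*(x + 3)^2*(x^2 + 8*x + 16) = (x + 1)*(x + 3)^2*(x + 4)*(x + 4)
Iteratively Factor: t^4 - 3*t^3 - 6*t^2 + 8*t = (t - 4)*(t^3 + t^2 - 2*t) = (t - 4)*(t + 2)*(t^2 - t) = t*(t - 4)*(t + 2)*(t - 1)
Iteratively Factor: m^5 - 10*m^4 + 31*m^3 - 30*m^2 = (m - 2)*(m^4 - 8*m^3 + 15*m^2) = (m - 5)*(m - 2)*(m^3 - 3*m^2) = m*(m - 5)*(m - 2)*(m^2 - 3*m) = m^2*(m - 5)*(m - 2)*(m - 3)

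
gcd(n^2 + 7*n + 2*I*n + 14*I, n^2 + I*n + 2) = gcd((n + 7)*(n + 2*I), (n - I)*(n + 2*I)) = n + 2*I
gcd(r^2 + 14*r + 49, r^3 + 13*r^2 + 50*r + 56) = r + 7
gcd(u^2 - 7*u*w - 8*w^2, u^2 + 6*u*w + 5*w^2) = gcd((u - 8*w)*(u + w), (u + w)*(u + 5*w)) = u + w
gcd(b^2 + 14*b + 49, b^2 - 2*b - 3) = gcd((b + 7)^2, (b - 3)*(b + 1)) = 1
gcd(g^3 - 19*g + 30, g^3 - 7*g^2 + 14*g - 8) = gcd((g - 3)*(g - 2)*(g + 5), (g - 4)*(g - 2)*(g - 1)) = g - 2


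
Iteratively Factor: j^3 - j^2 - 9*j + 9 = (j - 3)*(j^2 + 2*j - 3) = (j - 3)*(j + 3)*(j - 1)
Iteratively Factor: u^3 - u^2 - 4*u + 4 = (u + 2)*(u^2 - 3*u + 2) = (u - 1)*(u + 2)*(u - 2)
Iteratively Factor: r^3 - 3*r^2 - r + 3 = (r - 3)*(r^2 - 1) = (r - 3)*(r + 1)*(r - 1)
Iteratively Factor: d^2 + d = (d)*(d + 1)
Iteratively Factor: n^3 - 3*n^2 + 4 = (n + 1)*(n^2 - 4*n + 4) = (n - 2)*(n + 1)*(n - 2)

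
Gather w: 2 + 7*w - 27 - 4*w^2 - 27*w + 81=-4*w^2 - 20*w + 56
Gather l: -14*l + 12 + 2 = 14 - 14*l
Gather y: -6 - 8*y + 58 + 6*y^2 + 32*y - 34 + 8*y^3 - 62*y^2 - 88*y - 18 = 8*y^3 - 56*y^2 - 64*y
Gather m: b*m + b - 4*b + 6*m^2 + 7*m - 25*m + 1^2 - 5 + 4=-3*b + 6*m^2 + m*(b - 18)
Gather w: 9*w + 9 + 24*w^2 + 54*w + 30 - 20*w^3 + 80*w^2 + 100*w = -20*w^3 + 104*w^2 + 163*w + 39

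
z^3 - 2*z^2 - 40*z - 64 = (z - 8)*(z + 2)*(z + 4)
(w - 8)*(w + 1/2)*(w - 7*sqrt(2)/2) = w^3 - 15*w^2/2 - 7*sqrt(2)*w^2/2 - 4*w + 105*sqrt(2)*w/4 + 14*sqrt(2)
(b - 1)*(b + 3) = b^2 + 2*b - 3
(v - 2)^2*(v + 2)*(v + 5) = v^4 + 3*v^3 - 14*v^2 - 12*v + 40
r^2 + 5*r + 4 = (r + 1)*(r + 4)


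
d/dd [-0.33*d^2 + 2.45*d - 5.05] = 2.45 - 0.66*d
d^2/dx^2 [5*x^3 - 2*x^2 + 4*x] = 30*x - 4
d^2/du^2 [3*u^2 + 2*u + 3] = 6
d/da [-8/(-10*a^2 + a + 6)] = 8*(1 - 20*a)/(-10*a^2 + a + 6)^2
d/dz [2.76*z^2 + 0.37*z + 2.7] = 5.52*z + 0.37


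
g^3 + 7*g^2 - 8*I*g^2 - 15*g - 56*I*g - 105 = (g + 7)*(g - 5*I)*(g - 3*I)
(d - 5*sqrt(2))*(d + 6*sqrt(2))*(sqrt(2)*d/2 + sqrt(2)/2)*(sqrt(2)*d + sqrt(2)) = d^4 + sqrt(2)*d^3 + 2*d^3 - 59*d^2 + 2*sqrt(2)*d^2 - 120*d + sqrt(2)*d - 60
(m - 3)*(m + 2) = m^2 - m - 6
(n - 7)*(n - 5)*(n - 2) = n^3 - 14*n^2 + 59*n - 70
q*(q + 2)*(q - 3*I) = q^3 + 2*q^2 - 3*I*q^2 - 6*I*q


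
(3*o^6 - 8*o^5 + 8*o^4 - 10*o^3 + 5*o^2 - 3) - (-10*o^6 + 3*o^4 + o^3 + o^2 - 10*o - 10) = 13*o^6 - 8*o^5 + 5*o^4 - 11*o^3 + 4*o^2 + 10*o + 7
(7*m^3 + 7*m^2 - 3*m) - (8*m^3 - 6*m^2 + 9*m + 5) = -m^3 + 13*m^2 - 12*m - 5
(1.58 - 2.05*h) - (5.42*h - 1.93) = 3.51 - 7.47*h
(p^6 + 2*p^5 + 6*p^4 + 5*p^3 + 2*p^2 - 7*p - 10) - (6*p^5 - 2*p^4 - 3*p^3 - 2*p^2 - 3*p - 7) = p^6 - 4*p^5 + 8*p^4 + 8*p^3 + 4*p^2 - 4*p - 3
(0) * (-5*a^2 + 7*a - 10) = 0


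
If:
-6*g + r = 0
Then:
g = r/6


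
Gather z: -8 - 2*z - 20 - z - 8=-3*z - 36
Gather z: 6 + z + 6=z + 12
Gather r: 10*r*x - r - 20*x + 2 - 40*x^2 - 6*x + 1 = r*(10*x - 1) - 40*x^2 - 26*x + 3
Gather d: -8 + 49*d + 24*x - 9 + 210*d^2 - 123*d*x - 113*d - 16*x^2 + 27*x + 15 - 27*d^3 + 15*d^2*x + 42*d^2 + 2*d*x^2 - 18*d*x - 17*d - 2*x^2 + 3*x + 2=-27*d^3 + d^2*(15*x + 252) + d*(2*x^2 - 141*x - 81) - 18*x^2 + 54*x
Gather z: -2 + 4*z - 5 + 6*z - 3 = 10*z - 10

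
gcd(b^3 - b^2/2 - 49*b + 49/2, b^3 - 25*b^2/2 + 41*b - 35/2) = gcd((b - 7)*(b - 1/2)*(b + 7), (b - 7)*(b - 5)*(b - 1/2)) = b^2 - 15*b/2 + 7/2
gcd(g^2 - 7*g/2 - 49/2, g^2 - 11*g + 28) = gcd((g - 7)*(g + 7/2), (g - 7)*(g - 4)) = g - 7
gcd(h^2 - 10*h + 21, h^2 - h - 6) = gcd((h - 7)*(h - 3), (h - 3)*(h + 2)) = h - 3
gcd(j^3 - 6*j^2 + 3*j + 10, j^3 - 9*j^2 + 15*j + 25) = j^2 - 4*j - 5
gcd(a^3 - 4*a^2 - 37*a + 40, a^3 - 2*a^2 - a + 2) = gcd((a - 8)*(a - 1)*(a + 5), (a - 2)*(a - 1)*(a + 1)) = a - 1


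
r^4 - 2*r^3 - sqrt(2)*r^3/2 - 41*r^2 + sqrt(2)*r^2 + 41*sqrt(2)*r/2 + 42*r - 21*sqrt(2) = (r - 7)*(r - 1)*(r + 6)*(r - sqrt(2)/2)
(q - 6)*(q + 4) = q^2 - 2*q - 24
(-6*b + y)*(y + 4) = -6*b*y - 24*b + y^2 + 4*y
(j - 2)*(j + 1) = j^2 - j - 2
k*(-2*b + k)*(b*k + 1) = -2*b^2*k^2 + b*k^3 - 2*b*k + k^2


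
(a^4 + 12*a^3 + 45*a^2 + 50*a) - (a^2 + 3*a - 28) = a^4 + 12*a^3 + 44*a^2 + 47*a + 28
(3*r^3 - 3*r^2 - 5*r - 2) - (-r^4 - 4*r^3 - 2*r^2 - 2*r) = r^4 + 7*r^3 - r^2 - 3*r - 2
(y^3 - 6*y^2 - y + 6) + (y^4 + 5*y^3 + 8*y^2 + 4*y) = y^4 + 6*y^3 + 2*y^2 + 3*y + 6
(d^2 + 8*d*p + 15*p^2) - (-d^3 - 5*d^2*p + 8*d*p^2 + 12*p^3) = d^3 + 5*d^2*p + d^2 - 8*d*p^2 + 8*d*p - 12*p^3 + 15*p^2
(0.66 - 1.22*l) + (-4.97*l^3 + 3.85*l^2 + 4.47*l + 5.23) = -4.97*l^3 + 3.85*l^2 + 3.25*l + 5.89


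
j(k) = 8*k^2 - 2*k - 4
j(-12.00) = 1172.00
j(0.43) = -3.38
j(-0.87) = 3.80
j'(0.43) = 4.88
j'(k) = 16*k - 2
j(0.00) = -4.00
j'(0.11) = -0.24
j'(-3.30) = -54.80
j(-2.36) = 45.28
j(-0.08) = -3.79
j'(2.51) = 38.16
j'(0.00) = -2.00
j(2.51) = 41.38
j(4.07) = 120.38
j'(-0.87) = -15.92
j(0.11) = -4.12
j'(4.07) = 63.12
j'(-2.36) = -39.76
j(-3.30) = 89.72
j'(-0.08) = -3.28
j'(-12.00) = -194.00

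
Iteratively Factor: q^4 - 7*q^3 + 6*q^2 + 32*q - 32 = (q + 2)*(q^3 - 9*q^2 + 24*q - 16) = (q - 4)*(q + 2)*(q^2 - 5*q + 4) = (q - 4)*(q - 1)*(q + 2)*(q - 4)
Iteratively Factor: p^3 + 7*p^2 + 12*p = (p + 4)*(p^2 + 3*p) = p*(p + 4)*(p + 3)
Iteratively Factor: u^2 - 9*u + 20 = (u - 5)*(u - 4)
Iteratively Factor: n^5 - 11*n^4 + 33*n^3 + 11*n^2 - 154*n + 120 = (n - 1)*(n^4 - 10*n^3 + 23*n^2 + 34*n - 120) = (n - 3)*(n - 1)*(n^3 - 7*n^2 + 2*n + 40) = (n - 5)*(n - 3)*(n - 1)*(n^2 - 2*n - 8) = (n - 5)*(n - 4)*(n - 3)*(n - 1)*(n + 2)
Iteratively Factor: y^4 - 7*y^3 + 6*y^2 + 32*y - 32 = (y + 2)*(y^3 - 9*y^2 + 24*y - 16) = (y - 4)*(y + 2)*(y^2 - 5*y + 4) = (y - 4)*(y - 1)*(y + 2)*(y - 4)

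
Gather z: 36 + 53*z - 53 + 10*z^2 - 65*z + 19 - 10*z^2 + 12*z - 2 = 0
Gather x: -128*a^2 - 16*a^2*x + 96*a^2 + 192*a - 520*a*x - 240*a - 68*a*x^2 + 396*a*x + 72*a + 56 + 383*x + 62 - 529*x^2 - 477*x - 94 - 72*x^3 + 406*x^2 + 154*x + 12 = -32*a^2 + 24*a - 72*x^3 + x^2*(-68*a - 123) + x*(-16*a^2 - 124*a + 60) + 36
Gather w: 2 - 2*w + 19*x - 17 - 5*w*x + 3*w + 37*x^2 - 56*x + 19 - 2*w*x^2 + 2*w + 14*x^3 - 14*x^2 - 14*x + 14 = w*(-2*x^2 - 5*x + 3) + 14*x^3 + 23*x^2 - 51*x + 18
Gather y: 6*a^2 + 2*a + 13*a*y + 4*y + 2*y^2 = 6*a^2 + 2*a + 2*y^2 + y*(13*a + 4)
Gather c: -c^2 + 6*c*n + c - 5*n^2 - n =-c^2 + c*(6*n + 1) - 5*n^2 - n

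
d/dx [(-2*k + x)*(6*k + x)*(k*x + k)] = k*(-12*k^2 + 8*k*x + 4*k + 3*x^2 + 2*x)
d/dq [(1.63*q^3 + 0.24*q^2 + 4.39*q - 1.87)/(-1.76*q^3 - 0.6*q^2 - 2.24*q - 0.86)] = (1.77635683940025e-15*q^5 - 0.5556*q^4 + 8.1504*q^3 - 11.9826*q^2 - 2.6568*q - 7.9642)/(3.0976*q^6 + 2.112*q^5 + 8.2448*q^4 + 5.7152*q^3 + 6.0496*q^2 + 3.8528*q + 0.7396)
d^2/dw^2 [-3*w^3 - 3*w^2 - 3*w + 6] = -18*w - 6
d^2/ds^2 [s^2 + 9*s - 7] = 2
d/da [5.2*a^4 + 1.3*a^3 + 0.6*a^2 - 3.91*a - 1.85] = 20.8*a^3 + 3.9*a^2 + 1.2*a - 3.91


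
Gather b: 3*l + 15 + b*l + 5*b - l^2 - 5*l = b*(l + 5) - l^2 - 2*l + 15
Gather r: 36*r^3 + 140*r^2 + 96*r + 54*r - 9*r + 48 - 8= 36*r^3 + 140*r^2 + 141*r + 40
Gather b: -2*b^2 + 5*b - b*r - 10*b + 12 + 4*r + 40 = -2*b^2 + b*(-r - 5) + 4*r + 52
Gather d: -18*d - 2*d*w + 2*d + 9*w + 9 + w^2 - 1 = d*(-2*w - 16) + w^2 + 9*w + 8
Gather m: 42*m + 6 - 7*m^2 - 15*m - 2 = -7*m^2 + 27*m + 4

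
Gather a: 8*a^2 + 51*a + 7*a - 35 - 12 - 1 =8*a^2 + 58*a - 48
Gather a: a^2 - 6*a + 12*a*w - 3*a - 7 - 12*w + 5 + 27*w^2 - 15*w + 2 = a^2 + a*(12*w - 9) + 27*w^2 - 27*w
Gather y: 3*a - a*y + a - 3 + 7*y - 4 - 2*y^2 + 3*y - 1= 4*a - 2*y^2 + y*(10 - a) - 8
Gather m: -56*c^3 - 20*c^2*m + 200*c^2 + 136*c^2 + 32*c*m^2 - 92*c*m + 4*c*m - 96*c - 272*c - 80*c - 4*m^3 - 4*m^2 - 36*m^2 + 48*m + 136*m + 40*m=-56*c^3 + 336*c^2 - 448*c - 4*m^3 + m^2*(32*c - 40) + m*(-20*c^2 - 88*c + 224)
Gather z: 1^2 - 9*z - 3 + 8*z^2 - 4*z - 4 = 8*z^2 - 13*z - 6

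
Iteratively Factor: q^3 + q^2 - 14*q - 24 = (q + 2)*(q^2 - q - 12) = (q - 4)*(q + 2)*(q + 3)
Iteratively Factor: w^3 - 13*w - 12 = (w + 1)*(w^2 - w - 12) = (w - 4)*(w + 1)*(w + 3)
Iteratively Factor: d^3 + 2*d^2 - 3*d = (d - 1)*(d^2 + 3*d) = (d - 1)*(d + 3)*(d)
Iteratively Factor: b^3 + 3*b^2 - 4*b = (b + 4)*(b^2 - b) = b*(b + 4)*(b - 1)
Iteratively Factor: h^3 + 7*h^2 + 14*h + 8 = (h + 4)*(h^2 + 3*h + 2) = (h + 1)*(h + 4)*(h + 2)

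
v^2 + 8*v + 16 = (v + 4)^2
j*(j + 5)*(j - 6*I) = j^3 + 5*j^2 - 6*I*j^2 - 30*I*j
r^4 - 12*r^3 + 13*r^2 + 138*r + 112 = (r - 8)*(r - 7)*(r + 1)*(r + 2)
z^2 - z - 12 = (z - 4)*(z + 3)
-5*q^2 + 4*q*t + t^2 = (-q + t)*(5*q + t)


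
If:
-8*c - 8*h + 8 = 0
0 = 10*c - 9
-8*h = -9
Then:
No Solution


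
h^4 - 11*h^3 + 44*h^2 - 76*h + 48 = (h - 4)*(h - 3)*(h - 2)^2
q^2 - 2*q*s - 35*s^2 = (q - 7*s)*(q + 5*s)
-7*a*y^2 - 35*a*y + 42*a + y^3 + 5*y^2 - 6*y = (-7*a + y)*(y - 1)*(y + 6)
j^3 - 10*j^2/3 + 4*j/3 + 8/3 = (j - 2)^2*(j + 2/3)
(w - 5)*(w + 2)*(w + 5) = w^3 + 2*w^2 - 25*w - 50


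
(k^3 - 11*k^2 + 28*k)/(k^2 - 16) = k*(k - 7)/(k + 4)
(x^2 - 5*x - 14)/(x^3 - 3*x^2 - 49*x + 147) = (x + 2)/(x^2 + 4*x - 21)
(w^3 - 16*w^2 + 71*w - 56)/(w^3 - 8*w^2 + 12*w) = (w^3 - 16*w^2 + 71*w - 56)/(w*(w^2 - 8*w + 12))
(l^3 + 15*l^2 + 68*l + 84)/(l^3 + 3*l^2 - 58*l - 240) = (l^2 + 9*l + 14)/(l^2 - 3*l - 40)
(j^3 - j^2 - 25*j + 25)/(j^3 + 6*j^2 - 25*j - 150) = (j - 1)/(j + 6)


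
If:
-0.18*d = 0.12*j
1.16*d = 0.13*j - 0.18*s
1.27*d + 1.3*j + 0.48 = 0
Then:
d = 0.71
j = -1.06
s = -5.31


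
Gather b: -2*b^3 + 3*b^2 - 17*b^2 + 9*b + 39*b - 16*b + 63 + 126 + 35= -2*b^3 - 14*b^2 + 32*b + 224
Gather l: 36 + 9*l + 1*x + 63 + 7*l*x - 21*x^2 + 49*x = l*(7*x + 9) - 21*x^2 + 50*x + 99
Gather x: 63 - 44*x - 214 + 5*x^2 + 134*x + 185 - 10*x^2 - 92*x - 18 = -5*x^2 - 2*x + 16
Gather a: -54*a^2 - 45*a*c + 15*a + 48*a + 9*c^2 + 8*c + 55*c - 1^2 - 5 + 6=-54*a^2 + a*(63 - 45*c) + 9*c^2 + 63*c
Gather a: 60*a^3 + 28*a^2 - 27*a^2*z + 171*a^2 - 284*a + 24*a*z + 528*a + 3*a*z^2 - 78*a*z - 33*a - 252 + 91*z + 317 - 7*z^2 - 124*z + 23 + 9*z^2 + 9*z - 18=60*a^3 + a^2*(199 - 27*z) + a*(3*z^2 - 54*z + 211) + 2*z^2 - 24*z + 70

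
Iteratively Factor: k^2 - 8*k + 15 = (k - 5)*(k - 3)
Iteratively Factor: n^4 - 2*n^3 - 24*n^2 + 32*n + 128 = (n + 2)*(n^3 - 4*n^2 - 16*n + 64) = (n + 2)*(n + 4)*(n^2 - 8*n + 16) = (n - 4)*(n + 2)*(n + 4)*(n - 4)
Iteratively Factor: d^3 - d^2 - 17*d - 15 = (d - 5)*(d^2 + 4*d + 3) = (d - 5)*(d + 3)*(d + 1)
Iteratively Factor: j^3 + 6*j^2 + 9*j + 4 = (j + 1)*(j^2 + 5*j + 4) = (j + 1)^2*(j + 4)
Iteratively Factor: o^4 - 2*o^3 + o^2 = (o)*(o^3 - 2*o^2 + o) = o*(o - 1)*(o^2 - o) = o*(o - 1)^2*(o)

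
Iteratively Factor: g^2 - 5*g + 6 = (g - 3)*(g - 2)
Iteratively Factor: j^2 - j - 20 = (j - 5)*(j + 4)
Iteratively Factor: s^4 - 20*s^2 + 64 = (s + 2)*(s^3 - 2*s^2 - 16*s + 32) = (s - 4)*(s + 2)*(s^2 + 2*s - 8) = (s - 4)*(s - 2)*(s + 2)*(s + 4)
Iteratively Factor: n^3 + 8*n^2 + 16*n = (n + 4)*(n^2 + 4*n) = (n + 4)^2*(n)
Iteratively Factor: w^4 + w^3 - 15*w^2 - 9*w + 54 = (w - 2)*(w^3 + 3*w^2 - 9*w - 27) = (w - 2)*(w + 3)*(w^2 - 9) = (w - 2)*(w + 3)^2*(w - 3)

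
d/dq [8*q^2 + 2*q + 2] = 16*q + 2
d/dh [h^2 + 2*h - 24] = 2*h + 2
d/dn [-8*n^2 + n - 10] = 1 - 16*n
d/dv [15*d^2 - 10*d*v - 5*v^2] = -10*d - 10*v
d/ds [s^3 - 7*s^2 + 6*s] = 3*s^2 - 14*s + 6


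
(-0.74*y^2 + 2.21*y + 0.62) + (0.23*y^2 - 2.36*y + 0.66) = -0.51*y^2 - 0.15*y + 1.28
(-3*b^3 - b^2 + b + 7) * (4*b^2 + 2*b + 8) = -12*b^5 - 10*b^4 - 22*b^3 + 22*b^2 + 22*b + 56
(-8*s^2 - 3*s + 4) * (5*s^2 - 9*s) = -40*s^4 + 57*s^3 + 47*s^2 - 36*s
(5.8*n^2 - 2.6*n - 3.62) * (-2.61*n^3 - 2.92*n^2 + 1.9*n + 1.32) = -15.138*n^5 - 10.15*n^4 + 28.0602*n^3 + 13.2864*n^2 - 10.31*n - 4.7784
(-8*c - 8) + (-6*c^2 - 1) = -6*c^2 - 8*c - 9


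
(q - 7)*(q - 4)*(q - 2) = q^3 - 13*q^2 + 50*q - 56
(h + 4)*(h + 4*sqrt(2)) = h^2 + 4*h + 4*sqrt(2)*h + 16*sqrt(2)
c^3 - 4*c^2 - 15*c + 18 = (c - 6)*(c - 1)*(c + 3)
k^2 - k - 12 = (k - 4)*(k + 3)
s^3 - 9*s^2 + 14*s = s*(s - 7)*(s - 2)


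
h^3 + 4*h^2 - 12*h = h*(h - 2)*(h + 6)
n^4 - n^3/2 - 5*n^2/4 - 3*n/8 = n*(n - 3/2)*(n + 1/2)^2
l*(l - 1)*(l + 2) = l^3 + l^2 - 2*l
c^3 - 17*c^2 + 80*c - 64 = (c - 8)^2*(c - 1)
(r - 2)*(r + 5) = r^2 + 3*r - 10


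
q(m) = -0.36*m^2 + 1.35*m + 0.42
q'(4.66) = -2.01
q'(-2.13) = 2.88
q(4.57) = -0.93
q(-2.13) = -4.09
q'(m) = 1.35 - 0.72*m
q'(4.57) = -1.94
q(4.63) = -1.05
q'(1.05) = 0.59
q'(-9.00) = 7.83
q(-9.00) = -40.89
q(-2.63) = -5.62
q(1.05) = 1.44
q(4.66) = -1.11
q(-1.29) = -1.92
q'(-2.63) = 3.24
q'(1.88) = -0.00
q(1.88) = 1.69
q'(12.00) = -7.29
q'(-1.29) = 2.28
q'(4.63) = -1.98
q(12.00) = -35.22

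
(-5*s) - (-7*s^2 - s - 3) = 7*s^2 - 4*s + 3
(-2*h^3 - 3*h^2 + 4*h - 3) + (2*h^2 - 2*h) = -2*h^3 - h^2 + 2*h - 3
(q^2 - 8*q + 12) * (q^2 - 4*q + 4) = q^4 - 12*q^3 + 48*q^2 - 80*q + 48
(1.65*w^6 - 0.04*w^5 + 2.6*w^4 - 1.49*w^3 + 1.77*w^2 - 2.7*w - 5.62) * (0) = 0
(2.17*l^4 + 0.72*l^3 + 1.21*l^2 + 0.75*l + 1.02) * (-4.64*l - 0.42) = -10.0688*l^5 - 4.2522*l^4 - 5.9168*l^3 - 3.9882*l^2 - 5.0478*l - 0.4284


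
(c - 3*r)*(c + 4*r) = c^2 + c*r - 12*r^2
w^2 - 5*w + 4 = (w - 4)*(w - 1)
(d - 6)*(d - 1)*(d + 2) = d^3 - 5*d^2 - 8*d + 12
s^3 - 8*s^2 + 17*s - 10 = (s - 5)*(s - 2)*(s - 1)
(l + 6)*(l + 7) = l^2 + 13*l + 42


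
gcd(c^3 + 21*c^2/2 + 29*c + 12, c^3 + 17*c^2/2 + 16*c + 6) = c^2 + 13*c/2 + 3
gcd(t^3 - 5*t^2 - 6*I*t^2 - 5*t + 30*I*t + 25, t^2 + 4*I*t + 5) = t - I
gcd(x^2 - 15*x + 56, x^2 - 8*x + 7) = x - 7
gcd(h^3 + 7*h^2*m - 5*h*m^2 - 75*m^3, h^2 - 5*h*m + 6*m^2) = h - 3*m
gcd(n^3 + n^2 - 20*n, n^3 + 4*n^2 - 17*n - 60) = n^2 + n - 20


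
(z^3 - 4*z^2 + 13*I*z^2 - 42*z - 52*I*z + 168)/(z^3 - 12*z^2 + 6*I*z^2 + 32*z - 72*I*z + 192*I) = (z + 7*I)/(z - 8)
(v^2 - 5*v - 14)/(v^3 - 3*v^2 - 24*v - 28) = 1/(v + 2)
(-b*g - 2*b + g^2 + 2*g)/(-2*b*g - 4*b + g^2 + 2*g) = (b - g)/(2*b - g)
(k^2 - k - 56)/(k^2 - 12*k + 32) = (k + 7)/(k - 4)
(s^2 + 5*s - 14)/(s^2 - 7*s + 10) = (s + 7)/(s - 5)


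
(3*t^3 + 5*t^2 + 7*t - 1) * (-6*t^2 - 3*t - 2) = -18*t^5 - 39*t^4 - 63*t^3 - 25*t^2 - 11*t + 2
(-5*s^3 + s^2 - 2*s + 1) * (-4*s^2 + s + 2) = 20*s^5 - 9*s^4 - s^3 - 4*s^2 - 3*s + 2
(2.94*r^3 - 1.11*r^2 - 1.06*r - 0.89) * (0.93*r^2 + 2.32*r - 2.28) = 2.7342*r^5 + 5.7885*r^4 - 10.2642*r^3 - 0.7561*r^2 + 0.352*r + 2.0292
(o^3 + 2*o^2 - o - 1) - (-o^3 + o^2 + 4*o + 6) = 2*o^3 + o^2 - 5*o - 7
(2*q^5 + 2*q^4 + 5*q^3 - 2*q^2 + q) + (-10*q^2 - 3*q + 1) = 2*q^5 + 2*q^4 + 5*q^3 - 12*q^2 - 2*q + 1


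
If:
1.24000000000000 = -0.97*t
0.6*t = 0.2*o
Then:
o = -3.84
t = -1.28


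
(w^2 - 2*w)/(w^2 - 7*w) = (w - 2)/(w - 7)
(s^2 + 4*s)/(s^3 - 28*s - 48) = s/(s^2 - 4*s - 12)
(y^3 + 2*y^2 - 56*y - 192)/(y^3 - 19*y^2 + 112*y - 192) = (y^2 + 10*y + 24)/(y^2 - 11*y + 24)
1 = 1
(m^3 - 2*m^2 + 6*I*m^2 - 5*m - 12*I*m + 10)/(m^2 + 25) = (m^2 + m*(-2 + I) - 2*I)/(m - 5*I)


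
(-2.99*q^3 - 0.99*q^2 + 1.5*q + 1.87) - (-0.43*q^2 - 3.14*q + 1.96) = -2.99*q^3 - 0.56*q^2 + 4.64*q - 0.0899999999999999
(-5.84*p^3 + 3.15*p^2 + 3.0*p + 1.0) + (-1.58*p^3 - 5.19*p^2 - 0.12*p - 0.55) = -7.42*p^3 - 2.04*p^2 + 2.88*p + 0.45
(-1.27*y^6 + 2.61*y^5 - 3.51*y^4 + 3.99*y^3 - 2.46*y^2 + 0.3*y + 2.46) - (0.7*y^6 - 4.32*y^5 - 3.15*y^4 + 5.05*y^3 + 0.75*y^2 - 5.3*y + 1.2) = -1.97*y^6 + 6.93*y^5 - 0.36*y^4 - 1.06*y^3 - 3.21*y^2 + 5.6*y + 1.26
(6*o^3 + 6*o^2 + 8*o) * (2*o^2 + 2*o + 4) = 12*o^5 + 24*o^4 + 52*o^3 + 40*o^2 + 32*o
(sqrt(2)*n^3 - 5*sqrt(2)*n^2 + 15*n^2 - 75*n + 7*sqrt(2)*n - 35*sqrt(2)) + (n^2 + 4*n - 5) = sqrt(2)*n^3 - 5*sqrt(2)*n^2 + 16*n^2 - 71*n + 7*sqrt(2)*n - 35*sqrt(2) - 5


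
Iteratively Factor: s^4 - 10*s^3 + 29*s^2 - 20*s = (s - 5)*(s^3 - 5*s^2 + 4*s) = s*(s - 5)*(s^2 - 5*s + 4) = s*(s - 5)*(s - 4)*(s - 1)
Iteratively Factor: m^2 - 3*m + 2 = (m - 2)*(m - 1)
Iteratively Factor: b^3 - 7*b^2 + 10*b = (b - 5)*(b^2 - 2*b) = b*(b - 5)*(b - 2)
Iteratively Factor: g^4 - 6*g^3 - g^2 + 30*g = (g)*(g^3 - 6*g^2 - g + 30) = g*(g - 5)*(g^2 - g - 6) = g*(g - 5)*(g + 2)*(g - 3)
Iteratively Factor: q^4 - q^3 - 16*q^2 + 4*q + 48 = (q + 3)*(q^3 - 4*q^2 - 4*q + 16) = (q + 2)*(q + 3)*(q^2 - 6*q + 8) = (q - 2)*(q + 2)*(q + 3)*(q - 4)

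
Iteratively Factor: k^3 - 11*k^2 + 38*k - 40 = (k - 5)*(k^2 - 6*k + 8) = (k - 5)*(k - 4)*(k - 2)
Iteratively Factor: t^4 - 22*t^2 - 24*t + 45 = (t - 1)*(t^3 + t^2 - 21*t - 45) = (t - 1)*(t + 3)*(t^2 - 2*t - 15) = (t - 5)*(t - 1)*(t + 3)*(t + 3)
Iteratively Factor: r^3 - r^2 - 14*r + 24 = (r - 3)*(r^2 + 2*r - 8) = (r - 3)*(r - 2)*(r + 4)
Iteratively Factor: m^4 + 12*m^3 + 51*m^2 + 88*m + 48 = (m + 3)*(m^3 + 9*m^2 + 24*m + 16) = (m + 3)*(m + 4)*(m^2 + 5*m + 4) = (m + 3)*(m + 4)^2*(m + 1)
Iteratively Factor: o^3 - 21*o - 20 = (o + 4)*(o^2 - 4*o - 5) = (o - 5)*(o + 4)*(o + 1)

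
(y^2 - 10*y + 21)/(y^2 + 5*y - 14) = (y^2 - 10*y + 21)/(y^2 + 5*y - 14)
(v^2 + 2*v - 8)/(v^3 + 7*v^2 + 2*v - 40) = 1/(v + 5)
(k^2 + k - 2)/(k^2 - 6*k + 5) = (k + 2)/(k - 5)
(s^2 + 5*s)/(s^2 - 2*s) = (s + 5)/(s - 2)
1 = 1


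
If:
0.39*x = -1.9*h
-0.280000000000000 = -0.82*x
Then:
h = -0.07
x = 0.34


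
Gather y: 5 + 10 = 15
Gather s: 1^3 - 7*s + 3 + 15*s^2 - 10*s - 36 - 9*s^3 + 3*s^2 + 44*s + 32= -9*s^3 + 18*s^2 + 27*s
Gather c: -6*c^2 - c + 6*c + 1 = -6*c^2 + 5*c + 1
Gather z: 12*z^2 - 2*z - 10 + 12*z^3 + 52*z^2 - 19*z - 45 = 12*z^3 + 64*z^2 - 21*z - 55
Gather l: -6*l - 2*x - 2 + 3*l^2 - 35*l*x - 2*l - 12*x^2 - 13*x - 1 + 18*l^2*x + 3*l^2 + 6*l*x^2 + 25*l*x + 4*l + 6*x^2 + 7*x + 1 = l^2*(18*x + 6) + l*(6*x^2 - 10*x - 4) - 6*x^2 - 8*x - 2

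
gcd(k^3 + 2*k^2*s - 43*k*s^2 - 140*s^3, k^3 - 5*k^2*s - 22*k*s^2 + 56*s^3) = -k^2 + 3*k*s + 28*s^2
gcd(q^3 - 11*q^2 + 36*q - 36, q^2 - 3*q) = q - 3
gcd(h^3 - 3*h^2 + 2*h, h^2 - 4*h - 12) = 1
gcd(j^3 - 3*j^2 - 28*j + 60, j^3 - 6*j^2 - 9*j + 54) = j - 6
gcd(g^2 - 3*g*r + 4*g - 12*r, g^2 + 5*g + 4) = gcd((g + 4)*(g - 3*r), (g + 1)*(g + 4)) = g + 4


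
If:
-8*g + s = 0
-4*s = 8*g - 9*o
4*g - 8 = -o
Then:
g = 18/19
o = 80/19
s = 144/19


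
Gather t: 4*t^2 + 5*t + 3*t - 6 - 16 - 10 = 4*t^2 + 8*t - 32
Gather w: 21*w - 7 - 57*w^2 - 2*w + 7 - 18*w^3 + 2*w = -18*w^3 - 57*w^2 + 21*w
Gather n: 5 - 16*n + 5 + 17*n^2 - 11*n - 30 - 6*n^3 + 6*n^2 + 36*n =-6*n^3 + 23*n^2 + 9*n - 20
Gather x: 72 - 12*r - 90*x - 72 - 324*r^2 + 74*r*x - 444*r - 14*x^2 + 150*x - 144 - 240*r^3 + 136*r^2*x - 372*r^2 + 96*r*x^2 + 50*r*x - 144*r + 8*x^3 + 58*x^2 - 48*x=-240*r^3 - 696*r^2 - 600*r + 8*x^3 + x^2*(96*r + 44) + x*(136*r^2 + 124*r + 12) - 144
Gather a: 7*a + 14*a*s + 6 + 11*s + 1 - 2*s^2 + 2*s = a*(14*s + 7) - 2*s^2 + 13*s + 7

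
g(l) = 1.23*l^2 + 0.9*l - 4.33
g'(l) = 2.46*l + 0.9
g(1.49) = -0.26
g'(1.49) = 4.57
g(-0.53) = -4.46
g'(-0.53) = -0.40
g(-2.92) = 3.53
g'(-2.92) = -6.28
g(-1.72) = -2.24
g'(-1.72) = -3.33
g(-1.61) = -2.59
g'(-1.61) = -3.06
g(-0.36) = -4.49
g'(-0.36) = 0.01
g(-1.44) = -3.08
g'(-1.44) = -2.64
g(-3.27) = 5.88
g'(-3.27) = -7.14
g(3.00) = 9.44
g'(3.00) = 8.28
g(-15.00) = 258.92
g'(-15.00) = -36.00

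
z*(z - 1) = z^2 - z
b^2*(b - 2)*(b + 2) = b^4 - 4*b^2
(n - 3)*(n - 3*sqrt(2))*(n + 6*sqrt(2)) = n^3 - 3*n^2 + 3*sqrt(2)*n^2 - 36*n - 9*sqrt(2)*n + 108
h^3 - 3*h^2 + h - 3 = (h - 3)*(h - I)*(h + I)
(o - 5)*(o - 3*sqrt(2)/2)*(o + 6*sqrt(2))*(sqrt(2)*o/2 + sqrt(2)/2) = sqrt(2)*o^4/2 - 2*sqrt(2)*o^3 + 9*o^3/2 - 18*o^2 - 23*sqrt(2)*o^2/2 - 45*o/2 + 36*sqrt(2)*o + 45*sqrt(2)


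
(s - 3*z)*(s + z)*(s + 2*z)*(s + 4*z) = s^4 + 4*s^3*z - 7*s^2*z^2 - 34*s*z^3 - 24*z^4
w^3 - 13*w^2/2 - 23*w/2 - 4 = (w - 8)*(w + 1/2)*(w + 1)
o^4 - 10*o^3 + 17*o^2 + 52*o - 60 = (o - 6)*(o - 5)*(o - 1)*(o + 2)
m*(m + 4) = m^2 + 4*m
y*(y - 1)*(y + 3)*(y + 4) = y^4 + 6*y^3 + 5*y^2 - 12*y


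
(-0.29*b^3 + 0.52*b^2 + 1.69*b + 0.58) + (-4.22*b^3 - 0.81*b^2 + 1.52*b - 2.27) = -4.51*b^3 - 0.29*b^2 + 3.21*b - 1.69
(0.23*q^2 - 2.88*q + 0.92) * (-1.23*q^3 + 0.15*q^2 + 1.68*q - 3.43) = -0.2829*q^5 + 3.5769*q^4 - 1.1772*q^3 - 5.4893*q^2 + 11.424*q - 3.1556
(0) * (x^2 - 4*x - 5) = 0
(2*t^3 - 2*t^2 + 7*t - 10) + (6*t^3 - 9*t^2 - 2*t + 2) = 8*t^3 - 11*t^2 + 5*t - 8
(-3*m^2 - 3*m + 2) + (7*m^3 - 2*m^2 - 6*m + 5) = 7*m^3 - 5*m^2 - 9*m + 7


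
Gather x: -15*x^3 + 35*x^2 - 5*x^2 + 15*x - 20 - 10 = -15*x^3 + 30*x^2 + 15*x - 30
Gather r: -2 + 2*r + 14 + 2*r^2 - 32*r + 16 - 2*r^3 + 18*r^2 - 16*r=-2*r^3 + 20*r^2 - 46*r + 28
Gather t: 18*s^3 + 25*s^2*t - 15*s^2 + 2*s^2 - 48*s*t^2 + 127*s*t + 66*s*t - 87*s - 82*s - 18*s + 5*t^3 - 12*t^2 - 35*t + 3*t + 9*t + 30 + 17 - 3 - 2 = 18*s^3 - 13*s^2 - 187*s + 5*t^3 + t^2*(-48*s - 12) + t*(25*s^2 + 193*s - 23) + 42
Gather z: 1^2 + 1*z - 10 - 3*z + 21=12 - 2*z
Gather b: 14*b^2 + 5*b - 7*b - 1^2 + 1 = 14*b^2 - 2*b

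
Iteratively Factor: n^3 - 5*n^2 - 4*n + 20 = (n + 2)*(n^2 - 7*n + 10) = (n - 5)*(n + 2)*(n - 2)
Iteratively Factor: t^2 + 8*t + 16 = (t + 4)*(t + 4)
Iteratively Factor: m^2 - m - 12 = (m - 4)*(m + 3)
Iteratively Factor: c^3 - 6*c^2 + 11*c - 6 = (c - 2)*(c^2 - 4*c + 3) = (c - 2)*(c - 1)*(c - 3)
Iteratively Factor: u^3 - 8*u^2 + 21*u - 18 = (u - 3)*(u^2 - 5*u + 6) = (u - 3)^2*(u - 2)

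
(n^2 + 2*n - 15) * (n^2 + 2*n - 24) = n^4 + 4*n^3 - 35*n^2 - 78*n + 360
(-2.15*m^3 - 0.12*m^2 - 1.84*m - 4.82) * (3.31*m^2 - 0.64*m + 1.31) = -7.1165*m^5 + 0.9788*m^4 - 8.8301*m^3 - 14.9338*m^2 + 0.6744*m - 6.3142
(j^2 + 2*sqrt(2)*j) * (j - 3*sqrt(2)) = j^3 - sqrt(2)*j^2 - 12*j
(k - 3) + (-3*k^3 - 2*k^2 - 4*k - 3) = -3*k^3 - 2*k^2 - 3*k - 6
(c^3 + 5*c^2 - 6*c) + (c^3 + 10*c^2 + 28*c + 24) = 2*c^3 + 15*c^2 + 22*c + 24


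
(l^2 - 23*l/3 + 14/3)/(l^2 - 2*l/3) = (l - 7)/l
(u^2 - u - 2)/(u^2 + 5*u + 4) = (u - 2)/(u + 4)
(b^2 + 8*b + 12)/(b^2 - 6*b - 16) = (b + 6)/(b - 8)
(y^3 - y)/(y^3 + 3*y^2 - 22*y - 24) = y*(y - 1)/(y^2 + 2*y - 24)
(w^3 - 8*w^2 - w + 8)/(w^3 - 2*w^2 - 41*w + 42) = (w^2 - 7*w - 8)/(w^2 - w - 42)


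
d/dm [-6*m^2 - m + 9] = -12*m - 1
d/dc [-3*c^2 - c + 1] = -6*c - 1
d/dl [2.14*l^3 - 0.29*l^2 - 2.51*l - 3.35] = 6.42*l^2 - 0.58*l - 2.51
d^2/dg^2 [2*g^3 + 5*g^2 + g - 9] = 12*g + 10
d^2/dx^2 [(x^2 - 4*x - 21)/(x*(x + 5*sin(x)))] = (2*x^2*(x + 5*sin(x))^2 + x^2*(x + 5*sin(x))*((8 - 4*x)*(5*cos(x) + 1) + (5*x^2 - 20*x - 105)*sin(x)) - 2*x^2*(5*cos(x) + 1)^2*(-x^2 + 4*x + 21) + 4*x*(2 - x)*(x + 5*sin(x))^2 - 2*x*(x + 5*sin(x))*(5*cos(x) + 1)*(-x^2 + 4*x + 21) + (x + 5*sin(x))^2*(2*x^2 - 8*x - 42))/(x^3*(x + 5*sin(x))^3)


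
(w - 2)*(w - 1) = w^2 - 3*w + 2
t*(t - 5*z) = t^2 - 5*t*z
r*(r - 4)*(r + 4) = r^3 - 16*r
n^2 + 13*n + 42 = (n + 6)*(n + 7)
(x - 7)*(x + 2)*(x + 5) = x^3 - 39*x - 70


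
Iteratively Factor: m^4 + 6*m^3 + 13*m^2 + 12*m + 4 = (m + 1)*(m^3 + 5*m^2 + 8*m + 4) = (m + 1)*(m + 2)*(m^2 + 3*m + 2) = (m + 1)^2*(m + 2)*(m + 2)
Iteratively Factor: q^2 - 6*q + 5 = (q - 1)*(q - 5)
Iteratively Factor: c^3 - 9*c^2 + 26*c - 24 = (c - 3)*(c^2 - 6*c + 8) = (c - 4)*(c - 3)*(c - 2)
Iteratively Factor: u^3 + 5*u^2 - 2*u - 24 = (u + 4)*(u^2 + u - 6) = (u + 3)*(u + 4)*(u - 2)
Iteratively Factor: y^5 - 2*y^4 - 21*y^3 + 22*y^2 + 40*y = (y + 4)*(y^4 - 6*y^3 + 3*y^2 + 10*y) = (y - 5)*(y + 4)*(y^3 - y^2 - 2*y) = y*(y - 5)*(y + 4)*(y^2 - y - 2) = y*(y - 5)*(y + 1)*(y + 4)*(y - 2)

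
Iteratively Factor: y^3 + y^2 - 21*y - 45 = (y - 5)*(y^2 + 6*y + 9) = (y - 5)*(y + 3)*(y + 3)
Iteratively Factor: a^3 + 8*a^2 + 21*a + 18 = (a + 3)*(a^2 + 5*a + 6) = (a + 2)*(a + 3)*(a + 3)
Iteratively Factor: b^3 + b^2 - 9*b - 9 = (b + 1)*(b^2 - 9) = (b + 1)*(b + 3)*(b - 3)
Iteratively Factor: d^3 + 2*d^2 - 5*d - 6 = (d + 1)*(d^2 + d - 6) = (d - 2)*(d + 1)*(d + 3)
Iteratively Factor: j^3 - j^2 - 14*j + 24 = (j + 4)*(j^2 - 5*j + 6) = (j - 3)*(j + 4)*(j - 2)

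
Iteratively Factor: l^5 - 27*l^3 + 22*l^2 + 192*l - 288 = (l - 3)*(l^4 + 3*l^3 - 18*l^2 - 32*l + 96) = (l - 3)*(l - 2)*(l^3 + 5*l^2 - 8*l - 48) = (l - 3)^2*(l - 2)*(l^2 + 8*l + 16) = (l - 3)^2*(l - 2)*(l + 4)*(l + 4)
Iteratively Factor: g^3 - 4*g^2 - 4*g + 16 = (g - 2)*(g^2 - 2*g - 8) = (g - 4)*(g - 2)*(g + 2)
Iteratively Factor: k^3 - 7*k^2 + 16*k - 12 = (k - 3)*(k^2 - 4*k + 4) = (k - 3)*(k - 2)*(k - 2)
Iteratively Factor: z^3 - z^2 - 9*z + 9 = (z + 3)*(z^2 - 4*z + 3) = (z - 1)*(z + 3)*(z - 3)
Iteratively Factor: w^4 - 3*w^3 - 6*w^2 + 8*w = (w - 4)*(w^3 + w^2 - 2*w) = (w - 4)*(w + 2)*(w^2 - w) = w*(w - 4)*(w + 2)*(w - 1)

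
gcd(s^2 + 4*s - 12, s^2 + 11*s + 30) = s + 6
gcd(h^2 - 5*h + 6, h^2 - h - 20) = 1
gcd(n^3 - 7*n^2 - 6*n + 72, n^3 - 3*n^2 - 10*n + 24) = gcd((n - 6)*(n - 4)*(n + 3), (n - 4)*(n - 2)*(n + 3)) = n^2 - n - 12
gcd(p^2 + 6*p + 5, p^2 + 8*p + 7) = p + 1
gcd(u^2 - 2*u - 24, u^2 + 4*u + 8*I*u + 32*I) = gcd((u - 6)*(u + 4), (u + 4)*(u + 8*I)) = u + 4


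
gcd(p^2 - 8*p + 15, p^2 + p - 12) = p - 3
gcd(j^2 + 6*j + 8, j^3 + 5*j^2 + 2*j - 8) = j^2 + 6*j + 8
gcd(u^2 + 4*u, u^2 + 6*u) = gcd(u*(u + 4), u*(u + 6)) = u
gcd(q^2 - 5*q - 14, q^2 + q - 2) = q + 2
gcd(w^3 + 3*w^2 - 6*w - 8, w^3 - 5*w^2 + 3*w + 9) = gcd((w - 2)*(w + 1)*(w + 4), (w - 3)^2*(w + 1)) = w + 1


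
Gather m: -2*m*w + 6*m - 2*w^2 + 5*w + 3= m*(6 - 2*w) - 2*w^2 + 5*w + 3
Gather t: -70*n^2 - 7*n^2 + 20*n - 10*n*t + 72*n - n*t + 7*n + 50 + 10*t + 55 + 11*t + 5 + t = -77*n^2 + 99*n + t*(22 - 11*n) + 110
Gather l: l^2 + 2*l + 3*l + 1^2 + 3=l^2 + 5*l + 4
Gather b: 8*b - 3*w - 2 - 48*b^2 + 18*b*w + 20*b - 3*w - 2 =-48*b^2 + b*(18*w + 28) - 6*w - 4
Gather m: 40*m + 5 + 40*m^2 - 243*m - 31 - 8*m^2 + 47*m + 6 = 32*m^2 - 156*m - 20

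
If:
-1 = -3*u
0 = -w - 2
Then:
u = 1/3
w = -2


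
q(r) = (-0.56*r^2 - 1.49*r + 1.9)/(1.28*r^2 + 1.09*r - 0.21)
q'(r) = (-2.56*r - 1.09)*(-0.56*r^2 - 1.49*r + 1.9)/(1.28*r^2 + 1.09*r - 0.21)^2 + (-1.12*r - 1.49)/(1.28*r^2 + 1.09*r - 0.21) = (1.2968*r^2 - 4.6288*r - 1.7581)/(1.6384*r^4 + 2.7904*r^3 + 0.6505*r^2 - 0.4578*r + 0.0441)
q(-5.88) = -0.23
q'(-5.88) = 0.05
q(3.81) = -0.53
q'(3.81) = -0.00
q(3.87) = -0.53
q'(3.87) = -0.00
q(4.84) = -0.53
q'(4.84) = 0.01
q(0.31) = 5.52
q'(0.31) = -48.74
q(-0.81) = -10.82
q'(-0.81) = 44.37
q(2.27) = -0.49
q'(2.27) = -0.07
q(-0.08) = -6.97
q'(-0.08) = -16.52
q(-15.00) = -0.37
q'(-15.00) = 0.00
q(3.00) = -0.52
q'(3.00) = -0.02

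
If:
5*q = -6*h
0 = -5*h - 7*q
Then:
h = 0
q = 0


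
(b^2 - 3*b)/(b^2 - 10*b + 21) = b/(b - 7)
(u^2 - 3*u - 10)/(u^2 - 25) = (u + 2)/(u + 5)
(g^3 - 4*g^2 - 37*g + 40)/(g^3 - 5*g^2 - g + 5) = (g^2 - 3*g - 40)/(g^2 - 4*g - 5)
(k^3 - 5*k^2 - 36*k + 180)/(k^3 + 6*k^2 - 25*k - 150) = (k - 6)/(k + 5)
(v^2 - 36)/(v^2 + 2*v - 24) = (v - 6)/(v - 4)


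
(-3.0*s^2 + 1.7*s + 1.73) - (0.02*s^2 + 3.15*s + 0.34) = -3.02*s^2 - 1.45*s + 1.39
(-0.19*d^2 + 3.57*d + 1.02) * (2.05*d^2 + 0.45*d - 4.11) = -0.3895*d^4 + 7.233*d^3 + 4.4784*d^2 - 14.2137*d - 4.1922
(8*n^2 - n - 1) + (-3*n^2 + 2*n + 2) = 5*n^2 + n + 1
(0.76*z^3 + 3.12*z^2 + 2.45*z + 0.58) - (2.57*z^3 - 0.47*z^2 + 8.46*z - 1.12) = -1.81*z^3 + 3.59*z^2 - 6.01*z + 1.7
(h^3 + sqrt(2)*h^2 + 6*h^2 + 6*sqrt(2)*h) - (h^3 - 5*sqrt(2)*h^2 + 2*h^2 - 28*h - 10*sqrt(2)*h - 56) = 4*h^2 + 6*sqrt(2)*h^2 + 16*sqrt(2)*h + 28*h + 56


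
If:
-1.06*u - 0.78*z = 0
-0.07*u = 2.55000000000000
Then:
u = -36.43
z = 49.51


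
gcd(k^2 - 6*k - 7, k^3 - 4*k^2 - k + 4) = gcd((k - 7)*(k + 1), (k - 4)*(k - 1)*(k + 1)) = k + 1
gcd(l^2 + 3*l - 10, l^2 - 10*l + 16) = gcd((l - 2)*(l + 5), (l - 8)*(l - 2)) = l - 2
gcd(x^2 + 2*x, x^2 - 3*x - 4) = 1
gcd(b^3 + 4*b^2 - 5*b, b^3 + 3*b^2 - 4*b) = b^2 - b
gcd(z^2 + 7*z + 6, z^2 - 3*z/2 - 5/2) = z + 1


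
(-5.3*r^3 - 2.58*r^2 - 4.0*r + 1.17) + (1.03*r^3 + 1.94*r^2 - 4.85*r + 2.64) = -4.27*r^3 - 0.64*r^2 - 8.85*r + 3.81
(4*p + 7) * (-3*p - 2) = -12*p^2 - 29*p - 14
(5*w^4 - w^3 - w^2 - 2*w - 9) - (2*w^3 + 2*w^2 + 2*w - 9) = 5*w^4 - 3*w^3 - 3*w^2 - 4*w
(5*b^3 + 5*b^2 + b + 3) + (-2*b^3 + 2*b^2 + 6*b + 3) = 3*b^3 + 7*b^2 + 7*b + 6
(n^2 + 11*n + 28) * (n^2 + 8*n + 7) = n^4 + 19*n^3 + 123*n^2 + 301*n + 196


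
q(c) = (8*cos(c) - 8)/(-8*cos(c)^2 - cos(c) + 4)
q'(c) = (-16*sin(c)*cos(c) - sin(c))*(8*cos(c) - 8)/(-8*cos(c)^2 - cos(c) + 4)^2 - 8*sin(c)/(-8*cos(c)^2 - cos(c) + 4) = 8*(8*sin(c)^2 + 16*cos(c) - 11)*sin(c)/(cos(c) + 4*cos(2*c))^2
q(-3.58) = 9.22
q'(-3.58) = -29.89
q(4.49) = -2.55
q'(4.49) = 3.68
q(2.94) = 5.87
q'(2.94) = -5.79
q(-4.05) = -8.13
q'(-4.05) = -39.63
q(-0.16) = 0.02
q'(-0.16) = -0.28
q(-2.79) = 7.34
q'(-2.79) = 15.48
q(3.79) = 50.40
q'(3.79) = 1237.37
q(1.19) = -1.99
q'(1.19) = 2.15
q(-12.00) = 0.49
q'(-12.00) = 3.20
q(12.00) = 0.49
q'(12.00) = -3.20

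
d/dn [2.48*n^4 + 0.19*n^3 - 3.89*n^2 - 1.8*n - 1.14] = 9.92*n^3 + 0.57*n^2 - 7.78*n - 1.8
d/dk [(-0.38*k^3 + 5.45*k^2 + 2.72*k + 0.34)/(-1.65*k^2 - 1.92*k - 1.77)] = (0.627*k^4 + 1.4592*k^3 - 3.9582*k^2 - 18.171*k - 4.1616)/(2.7225*k^4 + 6.336*k^3 + 9.5274*k^2 + 6.7968*k + 3.1329)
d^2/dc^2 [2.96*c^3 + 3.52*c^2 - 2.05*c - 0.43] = 17.76*c + 7.04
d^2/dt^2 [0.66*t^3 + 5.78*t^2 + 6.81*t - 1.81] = 3.96*t + 11.56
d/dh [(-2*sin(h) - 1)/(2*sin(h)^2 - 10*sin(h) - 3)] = 4*(sin(h) - cos(h)^2)*cos(h)/(2*sin(h)^2 - 10*sin(h) - 3)^2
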